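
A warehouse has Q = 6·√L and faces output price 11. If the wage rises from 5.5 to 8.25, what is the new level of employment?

From P·MP_L = w with MP_L = 3·L^(-1/2), the labor demand is L(w) = (33/w)^(2).
At w = 5.5: L = 36. At w = 8.25: L = 16.

L* = 16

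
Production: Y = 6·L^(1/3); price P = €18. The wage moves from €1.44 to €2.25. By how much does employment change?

ΔL = -61

From P·MP_L = w with MP_L = 2·L^(-2/3), the labor demand is L(w) = (36/w)^(3/2).
At w = 1.44: L = 125. At w = 2.25: L = 64.
ΔL = 64 − 125 = -61.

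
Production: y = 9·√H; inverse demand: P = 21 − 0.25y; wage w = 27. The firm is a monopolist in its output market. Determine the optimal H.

H* = 4

Marginal revenue from the inverse demand is MR = 21 − 0.5y.
The marginal product is MP_H = 4.5·H^(-1/2).
A monopolist hires until marginal revenue product equals the wage: MR·MP_H = w.
At H, y = 9·√H. Substituting and solving: (21 − 4.5·√H)·4.5·H^(-1/2) = 27 gives H = 4.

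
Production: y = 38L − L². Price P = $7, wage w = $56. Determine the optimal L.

The marginal product of L is MP_L = 38 − 2L.
A price-taking firm hires until the value of the marginal product equals the wage: P·MP_L = w, so 7·(38 − 2L) = 56.
Then 38 − 2L = 8, giving L = 15.

L* = 15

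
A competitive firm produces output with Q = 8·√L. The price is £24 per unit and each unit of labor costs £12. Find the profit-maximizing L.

MP_L = (1/2)·8·L^(-1/2) = 4·L^(-1/2).
Profit maximization for a price taker requires P·MP_L = w: 24·4·L^(-1/2) = 12.
So L^(-1/2) = 0.125, which gives L = 64.

L* = 64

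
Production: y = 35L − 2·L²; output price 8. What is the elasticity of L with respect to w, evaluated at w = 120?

ε = -0.75

From P·MP_L = w with MP_L = 35 − 4L, labor demand is L(w) = (35 − w/8)/4.
dL/dw = −1/(32) = -0.03125.
At w = 120, L = 5, so ε = (dL/dw)·(w/L) = (-0.03125)·(120/5) = -0.75.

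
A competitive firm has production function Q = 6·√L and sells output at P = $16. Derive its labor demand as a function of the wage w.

L(w) = 2304/w²

MP_L = (1/2)·6·L^(-1/2) = 3·L^(-1/2).
Setting P·MP_L = w: 48·L^(-1/2) = w.
Solving for L: L^(-1/2) = w/48, so L = (48/w)^(2).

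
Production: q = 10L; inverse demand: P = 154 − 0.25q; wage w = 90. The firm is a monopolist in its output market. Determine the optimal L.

L* = 29

Marginal revenue from the inverse demand is MR = 154 − 0.5q.
The marginal product is MP_L = 10.
A monopolist hires until marginal revenue product equals the wage: MR·MP_L = w.
(154 − 5L)·10 = 90, so L = 29.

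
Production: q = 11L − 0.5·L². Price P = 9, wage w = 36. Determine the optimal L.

The marginal product of L is MP_L = 11 − L.
A price-taking firm hires until the value of the marginal product equals the wage: P·MP_L = w, so 9·(11 − L) = 36.
Then 11 − L = 4, giving L = 7.

L* = 7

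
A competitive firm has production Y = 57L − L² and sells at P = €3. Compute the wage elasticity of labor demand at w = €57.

ε = -0.5

From P·MP_L = w with MP_L = 57 − 2L, labor demand is L(w) = (57 − w/3)/2.
dL/dw = −1/(6) = -1/6.
At w = 57, L = 19, so ε = (dL/dw)·(w/L) = (-1/6)·(57/19) = -0.5.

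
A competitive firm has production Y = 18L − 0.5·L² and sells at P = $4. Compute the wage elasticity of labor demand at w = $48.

From P·MP_L = w with MP_L = 18 − L, labor demand is L(w) = 18 − w/4.
dL/dw = −1/(4) = -0.25.
At w = 48, L = 6, so ε = (dL/dw)·(w/L) = (-0.25)·(48/6) = -2.

ε = -2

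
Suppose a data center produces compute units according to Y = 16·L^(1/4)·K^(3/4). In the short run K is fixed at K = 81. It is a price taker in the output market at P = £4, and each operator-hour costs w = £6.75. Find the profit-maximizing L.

L* = 256

With K = 81, MP_L = (1/4)·16·L^(-3/4)·81^(3/4) = 108·L^(-3/4).
Profit maximization for a price taker requires P·MP_L = w: 4·108·L^(-3/4) = 6.75.
So L^(-3/4) = 0.015625, which gives L = 256.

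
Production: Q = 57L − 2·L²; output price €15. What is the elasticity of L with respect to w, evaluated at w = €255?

From P·MP_L = w with MP_L = 57 − 4L, labor demand is L(w) = (57 − w/15)/4.
dL/dw = −1/(60) = -1/60.
At w = 255, L = 10, so ε = (dL/dw)·(w/L) = (-1/60)·(255/10) = -0.425.

ε = -0.425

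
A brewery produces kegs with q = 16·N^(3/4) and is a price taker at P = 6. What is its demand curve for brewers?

N(w) = (72/w)^(4)

MP_N = (3/4)·16·N^(-1/4) = 12·N^(-1/4).
Setting P·MP_N = w: 72·N^(-1/4) = w.
Solving for N: N^(-1/4) = w/72, so N = (72/w)^(4).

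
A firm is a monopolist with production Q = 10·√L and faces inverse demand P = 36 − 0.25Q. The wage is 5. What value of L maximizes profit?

L* = 36

Marginal revenue from the inverse demand is MR = 36 − 0.5Q.
The marginal product is MP_L = 5·L^(-1/2).
A monopolist hires until marginal revenue product equals the wage: MR·MP_L = w.
At L, Q = 10·√L. Substituting and solving: (36 − 5·√L)·5·L^(-1/2) = 5 gives L = 36.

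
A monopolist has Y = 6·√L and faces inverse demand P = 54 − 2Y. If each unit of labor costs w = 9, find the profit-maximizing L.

Marginal revenue from the inverse demand is MR = 54 − 4Y.
The marginal product is MP_L = 3·L^(-1/2).
A monopolist hires until marginal revenue product equals the wage: MR·MP_L = w.
At L, Y = 6·√L. Substituting and solving: (54 − 24·√L)·3·L^(-1/2) = 9 gives L = 4.

L* = 4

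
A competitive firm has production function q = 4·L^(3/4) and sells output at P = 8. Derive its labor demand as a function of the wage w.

L(w) = 331776/w^(4)

MP_L = (3/4)·4·L^(-1/4) = 3·L^(-1/4).
Setting P·MP_L = w: 24·L^(-1/4) = w.
Solving for L: L^(-1/4) = w/24, so L = (24/w)^(4).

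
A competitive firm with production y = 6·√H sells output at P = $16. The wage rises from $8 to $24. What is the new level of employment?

From P·MP_H = w with MP_H = 3·H^(-1/2), the labor demand is H(w) = (48/w)^(2).
At w = 8: H = 36. At w = 24: H = 4.

H* = 4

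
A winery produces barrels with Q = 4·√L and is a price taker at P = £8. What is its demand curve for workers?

L(w) = 256/w²

MP_L = (1/2)·4·L^(-1/2) = 2·L^(-1/2).
Setting P·MP_L = w: 16·L^(-1/2) = w.
Solving for L: L^(-1/2) = w/16, so L = (16/w)^(2).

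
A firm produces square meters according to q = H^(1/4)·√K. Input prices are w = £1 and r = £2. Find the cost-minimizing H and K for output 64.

H* = 256, K* = 256

Cost minimization requires the marginal rate of technical substitution to equal the input-price ratio: MP_H/MP_K = w/r.
Here MP_H/MP_K = (1/4)·(K/H)/(1/2) = 0.5·(K/H). Setting this equal to 1/2 = 0.5 gives K = H.
Substituting into q = 64: H^(1/4)·(H)^(1/2) = 64.
Solving, H = 256 and K = 256.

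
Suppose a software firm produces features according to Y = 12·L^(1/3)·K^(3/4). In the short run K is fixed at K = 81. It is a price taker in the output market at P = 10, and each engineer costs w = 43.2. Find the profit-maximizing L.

With K = 81, MP_L = (1/3)·12·L^(-2/3)·81^(3/4) = 108·L^(-2/3).
Profit maximization for a price taker requires P·MP_L = w: 10·108·L^(-2/3) = 43.2.
So L^(-2/3) = 0.04, which gives L = 125.

L* = 125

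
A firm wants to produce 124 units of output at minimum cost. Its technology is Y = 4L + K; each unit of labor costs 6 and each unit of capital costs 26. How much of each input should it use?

L* = 31, K* = 0

The inputs are perfect substitutes, so the firm uses whichever has the lower cost per unit of output.
Cost per unit of output via L is 1.5; via K it is 26. L is cheaper.
Producing Y = 124 with L alone: L = 31, K = 0.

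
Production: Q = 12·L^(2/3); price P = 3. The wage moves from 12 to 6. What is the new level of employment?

L* = 64

From P·MP_L = w with MP_L = 8·L^(-1/3), the labor demand is L(w) = (24/w)^(3).
At w = 12: L = 8. At w = 6: L = 64.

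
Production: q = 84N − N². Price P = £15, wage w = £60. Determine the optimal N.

The marginal product of N is MP_N = 84 − 2N.
A price-taking firm hires until the value of the marginal product equals the wage: P·MP_N = w, so 15·(84 − 2N) = 60.
Then 84 − 2N = 4, giving N = 40.

N* = 40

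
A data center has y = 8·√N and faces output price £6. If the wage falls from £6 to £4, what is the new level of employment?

N* = 36

From P·MP_N = w with MP_N = 4·N^(-1/2), the labor demand is N(w) = (24/w)^(2).
At w = 6: N = 16. At w = 4: N = 36.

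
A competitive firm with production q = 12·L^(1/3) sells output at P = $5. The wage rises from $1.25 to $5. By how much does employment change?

From P·MP_L = w with MP_L = 4·L^(-2/3), the labor demand is L(w) = (20/w)^(3/2).
At w = 1.25: L = 64. At w = 5: L = 8.
ΔL = 8 − 64 = -56.

ΔL = -56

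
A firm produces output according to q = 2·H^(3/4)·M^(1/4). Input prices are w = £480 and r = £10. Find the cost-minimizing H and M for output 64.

Cost minimization requires the marginal rate of technical substitution to equal the input-price ratio: MP_H/MP_M = w/r.
Here MP_H/MP_M = (3/4)·(M/H)/(1/4) = 3·(M/H). Setting this equal to 480/10 = 48 gives M = 16H.
Substituting into q = 64: 2·H^(3/4)·(16H)^(1/4) = 64.
Solving, H = 16 and M = 256.

H* = 16, M* = 256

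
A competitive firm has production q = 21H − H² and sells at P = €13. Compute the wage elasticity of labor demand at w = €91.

ε = -0.5

From P·MP_H = w with MP_H = 21 − 2H, labor demand is H(w) = (21 − w/13)/2.
dH/dw = −1/(26) = -1/26.
At w = 91, H = 7, so ε = (dH/dw)·(w/H) = (-1/26)·(91/7) = -0.5.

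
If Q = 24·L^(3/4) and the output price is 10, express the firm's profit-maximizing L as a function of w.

L(w) = (180/w)^(4)

MP_L = (3/4)·24·L^(-1/4) = 18·L^(-1/4).
Setting P·MP_L = w: 180·L^(-1/4) = w.
Solving for L: L^(-1/4) = w/180, so L = (180/w)^(4).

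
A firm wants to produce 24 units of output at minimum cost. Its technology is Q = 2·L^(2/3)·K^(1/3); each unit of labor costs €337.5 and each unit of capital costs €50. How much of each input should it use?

Cost minimization requires the marginal rate of technical substitution to equal the input-price ratio: MP_L/MP_K = w/r.
Here MP_L/MP_K = (2/3)·(K/L)/(1/3) = 2·(K/L). Setting this equal to 337.5/50 = 6.75 gives K = 3.375L.
Substituting into Q = 24: 2·L^(2/3)·(3.375L)^(1/3) = 24.
Solving, L = 8 and K = 27.

L* = 8, K* = 27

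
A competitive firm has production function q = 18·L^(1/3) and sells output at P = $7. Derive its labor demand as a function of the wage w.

L(w) = (42/w)^(3/2)

MP_L = (1/3)·18·L^(-2/3) = 6·L^(-2/3).
Setting P·MP_L = w: 42·L^(-2/3) = w.
Solving for L: L^(-2/3) = w/42, so L = (42/w)^(3/2).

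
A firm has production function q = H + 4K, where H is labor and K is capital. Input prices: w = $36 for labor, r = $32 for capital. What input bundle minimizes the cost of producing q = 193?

H* = 0, K* = 48.25

The inputs are perfect substitutes, so the firm uses whichever has the lower cost per unit of output.
Cost per unit of output via H is 36; via K it is 8. K is cheaper.
Producing q = 193 with K alone: H = 0, K = 48.25.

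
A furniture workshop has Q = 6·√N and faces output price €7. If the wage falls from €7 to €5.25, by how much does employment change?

ΔN = 7

From P·MP_N = w with MP_N = 3·N^(-1/2), the labor demand is N(w) = (21/w)^(2).
At w = 7: N = 9. At w = 5.25: N = 16.
ΔN = 16 − 9 = 7.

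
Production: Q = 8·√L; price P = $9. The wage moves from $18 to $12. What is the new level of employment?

L* = 9

From P·MP_L = w with MP_L = 4·L^(-1/2), the labor demand is L(w) = (36/w)^(2).
At w = 18: L = 4. At w = 12: L = 9.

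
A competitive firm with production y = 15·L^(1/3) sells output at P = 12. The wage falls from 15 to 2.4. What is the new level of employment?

From P·MP_L = w with MP_L = 5·L^(-2/3), the labor demand is L(w) = (60/w)^(3/2).
At w = 15: L = 8. At w = 2.4: L = 125.

L* = 125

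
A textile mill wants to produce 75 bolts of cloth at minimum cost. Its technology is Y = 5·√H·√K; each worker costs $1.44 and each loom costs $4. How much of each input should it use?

H* = 25, K* = 9

Cost minimization requires the marginal rate of technical substitution to equal the input-price ratio: MP_H/MP_K = w/r.
Here MP_H/MP_K = (1/2)·(K/H)/(1/2) = (K/H). Setting this equal to 1.44/4 = 0.36 gives K = 0.36H.
Substituting into Y = 75: 5·H^(1/2)·(0.36H)^(1/2) = 75.
Solving, H = 25 and K = 9.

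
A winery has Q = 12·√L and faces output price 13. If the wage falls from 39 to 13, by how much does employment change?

From P·MP_L = w with MP_L = 6·L^(-1/2), the labor demand is L(w) = (78/w)^(2).
At w = 39: L = 4. At w = 13: L = 36.
ΔL = 36 − 4 = 32.

ΔL = 32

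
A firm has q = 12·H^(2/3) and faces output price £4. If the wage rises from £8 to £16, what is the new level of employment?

H* = 8

From P·MP_H = w with MP_H = 8·H^(-1/3), the labor demand is H(w) = (32/w)^(3).
At w = 8: H = 64. At w = 16: H = 8.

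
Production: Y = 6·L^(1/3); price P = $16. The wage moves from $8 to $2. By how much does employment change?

From P·MP_L = w with MP_L = 2·L^(-2/3), the labor demand is L(w) = (32/w)^(3/2).
At w = 8: L = 8. At w = 2: L = 64.
ΔL = 64 − 8 = 56.

ΔL = 56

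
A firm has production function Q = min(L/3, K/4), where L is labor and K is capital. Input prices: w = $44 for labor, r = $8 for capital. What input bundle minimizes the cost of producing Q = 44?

L* = 132, K* = 176

With a fixed-proportions technology, the cost-minimizing bundle uses no slack in either input: L/3 = K/4 = Q.
So L = 3·44 = 132 and K = 4·44 = 176.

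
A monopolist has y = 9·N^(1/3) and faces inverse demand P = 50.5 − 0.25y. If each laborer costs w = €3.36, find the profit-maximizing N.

N* = 125

Marginal revenue from the inverse demand is MR = 50.5 − 0.5y.
The marginal product is MP_N = 3·N^(-2/3).
A monopolist hires until marginal revenue product equals the wage: MR·MP_N = w.
At N, y = 9·N^(1/3). Substituting and solving: (50.5 − 4.5·N^(1/3))·3·N^(-2/3) = 3.36 gives N = 125.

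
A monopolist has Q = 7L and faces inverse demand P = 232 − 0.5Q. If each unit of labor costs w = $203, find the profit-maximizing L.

Marginal revenue from the inverse demand is MR = 232 − Q.
The marginal product is MP_L = 7.
A monopolist hires until marginal revenue product equals the wage: MR·MP_L = w.
(232 − 7L)·7 = 203, so L = 29.

L* = 29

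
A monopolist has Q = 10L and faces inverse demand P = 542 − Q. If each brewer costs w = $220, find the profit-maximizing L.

Marginal revenue from the inverse demand is MR = 542 − 2Q.
The marginal product is MP_L = 10.
A monopolist hires until marginal revenue product equals the wage: MR·MP_L = w.
(542 − 20L)·10 = 220, so L = 26.

L* = 26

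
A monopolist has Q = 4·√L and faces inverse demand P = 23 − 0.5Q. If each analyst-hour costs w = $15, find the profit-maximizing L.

Marginal revenue from the inverse demand is MR = 23 − Q.
The marginal product is MP_L = 2·L^(-1/2).
A monopolist hires until marginal revenue product equals the wage: MR·MP_L = w.
At L, Q = 4·√L. Substituting and solving: (23 − 4·√L)·2·L^(-1/2) = 15 gives L = 4.

L* = 4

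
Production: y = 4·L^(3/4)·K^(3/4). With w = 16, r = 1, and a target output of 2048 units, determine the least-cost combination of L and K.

L* = 16, K* = 256

Cost minimization requires the marginal rate of technical substitution to equal the input-price ratio: MP_L/MP_K = w/r.
Here MP_L/MP_K = (3/4)·(K/L)/(3/4) = (K/L). Setting this equal to 16/1 = 16 gives K = 16L.
Substituting into y = 2048: 4·L^(3/4)·(16L)^(3/4) = 2048.
Solving, L = 16 and K = 256.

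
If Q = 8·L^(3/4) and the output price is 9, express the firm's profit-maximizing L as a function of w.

L(w) = 8503056/w^(4)

MP_L = (3/4)·8·L^(-1/4) = 6·L^(-1/4).
Setting P·MP_L = w: 54·L^(-1/4) = w.
Solving for L: L^(-1/4) = w/54, so L = (54/w)^(4).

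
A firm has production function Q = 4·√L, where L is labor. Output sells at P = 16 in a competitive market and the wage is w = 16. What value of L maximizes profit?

MP_L = (1/2)·4·L^(-1/2) = 2·L^(-1/2).
Profit maximization for a price taker requires P·MP_L = w: 16·2·L^(-1/2) = 16.
So L^(-1/2) = 0.5, which gives L = 4.

L* = 4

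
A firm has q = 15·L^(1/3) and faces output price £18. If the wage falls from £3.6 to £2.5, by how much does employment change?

ΔL = 91

From P·MP_L = w with MP_L = 5·L^(-2/3), the labor demand is L(w) = (90/w)^(3/2).
At w = 3.6: L = 125. At w = 2.5: L = 216.
ΔL = 216 − 125 = 91.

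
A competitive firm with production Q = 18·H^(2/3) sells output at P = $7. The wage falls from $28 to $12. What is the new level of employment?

From P·MP_H = w with MP_H = 12·H^(-1/3), the labor demand is H(w) = (84/w)^(3).
At w = 28: H = 27. At w = 12: H = 343.

H* = 343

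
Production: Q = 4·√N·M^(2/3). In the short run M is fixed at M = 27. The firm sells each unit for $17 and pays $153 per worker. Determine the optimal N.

N* = 4

With M = 27, MP_N = (1/2)·4·N^(-1/2)·27^(2/3) = 18·N^(-1/2).
Profit maximization for a price taker requires P·MP_N = w: 17·18·N^(-1/2) = 153.
So N^(-1/2) = 0.5, which gives N = 4.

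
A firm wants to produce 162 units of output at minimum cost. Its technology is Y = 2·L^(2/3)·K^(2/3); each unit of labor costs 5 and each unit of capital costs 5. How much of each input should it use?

Cost minimization requires the marginal rate of technical substitution to equal the input-price ratio: MP_L/MP_K = w/r.
Here MP_L/MP_K = (2/3)·(K/L)/(2/3) = (K/L). Setting this equal to 5/5 = 1 gives K = L.
Substituting into Y = 162: 2·L^(2/3)·(L)^(2/3) = 162.
Solving, L = 27 and K = 27.

L* = 27, K* = 27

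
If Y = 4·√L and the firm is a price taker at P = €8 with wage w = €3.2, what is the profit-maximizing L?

MP_L = (1/2)·4·L^(-1/2) = 2·L^(-1/2).
Profit maximization for a price taker requires P·MP_L = w: 8·2·L^(-1/2) = 3.2.
So L^(-1/2) = 0.2, which gives L = 25.

L* = 25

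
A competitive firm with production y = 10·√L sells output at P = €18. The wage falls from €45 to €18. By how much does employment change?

ΔL = 21

From P·MP_L = w with MP_L = 5·L^(-1/2), the labor demand is L(w) = (90/w)^(2).
At w = 45: L = 4. At w = 18: L = 25.
ΔL = 25 − 4 = 21.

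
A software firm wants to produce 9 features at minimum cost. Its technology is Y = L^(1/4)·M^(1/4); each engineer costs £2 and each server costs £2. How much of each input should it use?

Cost minimization requires the marginal rate of technical substitution to equal the input-price ratio: MP_L/MP_M = w/r.
Here MP_L/MP_M = (1/4)·(M/L)/(1/4) = (M/L). Setting this equal to 2/2 = 1 gives M = L.
Substituting into Y = 9: L^(1/4)·(L)^(1/4) = 9.
Solving, L = 81 and M = 81.

L* = 81, M* = 81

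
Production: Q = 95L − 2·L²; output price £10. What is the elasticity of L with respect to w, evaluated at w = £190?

ε = -0.25

From P·MP_L = w with MP_L = 95 − 4L, labor demand is L(w) = (95 − w/10)/4.
dL/dw = −1/(40) = -0.025.
At w = 190, L = 19, so ε = (dL/dw)·(w/L) = (-0.025)·(190/19) = -0.25.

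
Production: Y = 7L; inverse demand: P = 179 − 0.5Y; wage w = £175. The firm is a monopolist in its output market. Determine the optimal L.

Marginal revenue from the inverse demand is MR = 179 − Y.
The marginal product is MP_L = 7.
A monopolist hires until marginal revenue product equals the wage: MR·MP_L = w.
(179 − 7L)·7 = 175, so L = 22.

L* = 22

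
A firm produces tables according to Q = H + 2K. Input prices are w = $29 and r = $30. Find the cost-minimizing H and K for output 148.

The inputs are perfect substitutes, so the firm uses whichever has the lower cost per unit of output.
Cost per unit of output via H is 29; via K it is 15. K is cheaper.
Producing Q = 148 with K alone: H = 0, K = 74.

H* = 0, K* = 74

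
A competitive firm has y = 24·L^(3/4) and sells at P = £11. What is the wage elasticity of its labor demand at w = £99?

ε = -4

MP_L = (3/4)·24·L^(-1/4), so P·MP_L = w gives 198·L^(-1/4) = w.
Solving, L(w) = (198/w)^(4). This is a constant-elasticity form: L ∝ w^(−4), so ε = −4.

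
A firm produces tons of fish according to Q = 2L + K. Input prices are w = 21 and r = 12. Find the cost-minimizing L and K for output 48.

The inputs are perfect substitutes, so the firm uses whichever has the lower cost per unit of output.
Cost per unit of output via L is 10.5; via K it is 12. L is cheaper.
Producing Q = 48 with L alone: L = 24, K = 0.

L* = 24, K* = 0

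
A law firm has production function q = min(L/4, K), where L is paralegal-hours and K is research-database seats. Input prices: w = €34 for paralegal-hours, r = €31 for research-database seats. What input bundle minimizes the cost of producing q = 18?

L* = 72, K* = 18

With a fixed-proportions technology, the cost-minimizing bundle uses no slack in either input: L/4 = K = q.
So L = 4·18 = 72 and K = 18.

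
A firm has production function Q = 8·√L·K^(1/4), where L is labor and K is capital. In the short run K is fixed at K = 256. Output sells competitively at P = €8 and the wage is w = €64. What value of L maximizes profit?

With K = 256, MP_L = (1/2)·8·L^(-1/2)·256^(1/4) = 16·L^(-1/2).
Profit maximization for a price taker requires P·MP_L = w: 8·16·L^(-1/2) = 64.
So L^(-1/2) = 0.5, which gives L = 4.

L* = 4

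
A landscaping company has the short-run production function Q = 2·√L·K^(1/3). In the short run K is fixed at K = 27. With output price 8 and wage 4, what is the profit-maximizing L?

L* = 36

With K = 27, MP_L = (1/2)·2·L^(-1/2)·27^(1/3) = 3·L^(-1/2).
Profit maximization for a price taker requires P·MP_L = w: 8·3·L^(-1/2) = 4.
So L^(-1/2) = 1/6, which gives L = 36.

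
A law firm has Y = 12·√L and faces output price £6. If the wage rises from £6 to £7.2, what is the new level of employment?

L* = 25

From P·MP_L = w with MP_L = 6·L^(-1/2), the labor demand is L(w) = (36/w)^(2).
At w = 6: L = 36. At w = 7.2: L = 25.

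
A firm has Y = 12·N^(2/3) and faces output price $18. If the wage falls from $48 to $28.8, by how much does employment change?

ΔN = 98

From P·MP_N = w with MP_N = 8·N^(-1/3), the labor demand is N(w) = (144/w)^(3).
At w = 48: N = 27. At w = 28.8: N = 125.
ΔN = 125 − 27 = 98.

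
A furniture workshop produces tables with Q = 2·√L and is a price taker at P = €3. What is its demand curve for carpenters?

L(w) = 9/w²

MP_L = (1/2)·2·L^(-1/2) = L^(-1/2).
Setting P·MP_L = w: 3·L^(-1/2) = w.
Solving for L: L^(-1/2) = w/3, so L = (3/w)^(2).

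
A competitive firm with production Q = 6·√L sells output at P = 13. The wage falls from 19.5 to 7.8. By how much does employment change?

From P·MP_L = w with MP_L = 3·L^(-1/2), the labor demand is L(w) = (39/w)^(2).
At w = 19.5: L = 4. At w = 7.8: L = 25.
ΔL = 25 − 4 = 21.

ΔL = 21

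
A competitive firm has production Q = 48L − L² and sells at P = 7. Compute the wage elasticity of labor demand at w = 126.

From P·MP_L = w with MP_L = 48 − 2L, labor demand is L(w) = (48 − w/7)/2.
dL/dw = −1/(14) = -1/14.
At w = 126, L = 15, so ε = (dL/dw)·(w/L) = (-1/14)·(126/15) = -0.6.

ε = -0.6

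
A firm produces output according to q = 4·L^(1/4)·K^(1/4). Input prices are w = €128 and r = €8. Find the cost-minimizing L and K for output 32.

L* = 16, K* = 256

Cost minimization requires the marginal rate of technical substitution to equal the input-price ratio: MP_L/MP_K = w/r.
Here MP_L/MP_K = (1/4)·(K/L)/(1/4) = (K/L). Setting this equal to 128/8 = 16 gives K = 16L.
Substituting into q = 32: 4·L^(1/4)·(16L)^(1/4) = 32.
Solving, L = 16 and K = 256.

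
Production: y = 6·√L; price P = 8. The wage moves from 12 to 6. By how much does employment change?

From P·MP_L = w with MP_L = 3·L^(-1/2), the labor demand is L(w) = (24/w)^(2).
At w = 12: L = 4. At w = 6: L = 16.
ΔL = 16 − 4 = 12.

ΔL = 12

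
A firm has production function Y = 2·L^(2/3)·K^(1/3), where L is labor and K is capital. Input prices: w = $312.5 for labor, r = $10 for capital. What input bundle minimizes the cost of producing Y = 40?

Cost minimization requires the marginal rate of technical substitution to equal the input-price ratio: MP_L/MP_K = w/r.
Here MP_L/MP_K = (2/3)·(K/L)/(1/3) = 2·(K/L). Setting this equal to 312.5/10 = 31.25 gives K = 15.625L.
Substituting into Y = 40: 2·L^(2/3)·(15.625L)^(1/3) = 40.
Solving, L = 8 and K = 125.

L* = 8, K* = 125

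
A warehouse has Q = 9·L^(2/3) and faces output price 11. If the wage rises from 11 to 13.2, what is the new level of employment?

From P·MP_L = w with MP_L = 6·L^(-1/3), the labor demand is L(w) = (66/w)^(3).
At w = 11: L = 216. At w = 13.2: L = 125.

L* = 125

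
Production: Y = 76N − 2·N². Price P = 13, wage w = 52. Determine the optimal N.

N* = 18

The marginal product of N is MP_N = 76 − 4N.
A price-taking firm hires until the value of the marginal product equals the wage: P·MP_N = w, so 13·(76 − 4N) = 52.
Then 76 − 4N = 4, giving N = 18.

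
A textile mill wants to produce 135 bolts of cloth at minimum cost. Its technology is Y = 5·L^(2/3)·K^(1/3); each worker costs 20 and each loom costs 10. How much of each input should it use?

L* = 27, K* = 27

Cost minimization requires the marginal rate of technical substitution to equal the input-price ratio: MP_L/MP_K = w/r.
Here MP_L/MP_K = (2/3)·(K/L)/(1/3) = 2·(K/L). Setting this equal to 20/10 = 2 gives K = L.
Substituting into Y = 135: 5·L^(2/3)·(L)^(1/3) = 135.
Solving, L = 27 and K = 27.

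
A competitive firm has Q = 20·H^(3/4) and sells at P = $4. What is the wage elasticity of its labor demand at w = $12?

ε = -4

MP_H = (3/4)·20·H^(-1/4), so P·MP_H = w gives 60·H^(-1/4) = w.
Solving, H(w) = (60/w)^(4). This is a constant-elasticity form: H ∝ w^(−4), so ε = −4.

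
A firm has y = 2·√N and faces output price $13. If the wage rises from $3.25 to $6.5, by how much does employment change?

From P·MP_N = w with MP_N = N^(-1/2), the labor demand is N(w) = (13/w)^(2).
At w = 3.25: N = 16. At w = 6.5: N = 4.
ΔN = 4 − 16 = -12.

ΔN = -12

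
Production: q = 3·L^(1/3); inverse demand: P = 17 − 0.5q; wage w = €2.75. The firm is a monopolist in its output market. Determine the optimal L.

L* = 8

Marginal revenue from the inverse demand is MR = 17 − q.
The marginal product is MP_L = L^(-2/3).
A monopolist hires until marginal revenue product equals the wage: MR·MP_L = w.
At L, q = 3·L^(1/3). Substituting and solving: (17 − 3·L^(1/3))·L^(-2/3) = 2.75 gives L = 8.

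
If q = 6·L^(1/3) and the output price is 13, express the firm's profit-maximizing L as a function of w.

MP_L = (1/3)·6·L^(-2/3) = 2·L^(-2/3).
Setting P·MP_L = w: 26·L^(-2/3) = w.
Solving for L: L^(-2/3) = w/26, so L = (26/w)^(3/2).

L(w) = (26/w)^(3/2)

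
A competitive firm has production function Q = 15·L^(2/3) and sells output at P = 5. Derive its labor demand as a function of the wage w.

MP_L = (2/3)·15·L^(-1/3) = 10·L^(-1/3).
Setting P·MP_L = w: 50·L^(-1/3) = w.
Solving for L: L^(-1/3) = w/50, so L = (50/w)^(3).

L(w) = 125000/w³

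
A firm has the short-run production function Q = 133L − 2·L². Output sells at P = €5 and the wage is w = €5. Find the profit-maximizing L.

L* = 33

The marginal product of L is MP_L = 133 − 4L.
A price-taking firm hires until the value of the marginal product equals the wage: P·MP_L = w, so 5·(133 − 4L) = 5.
Then 133 − 4L = 1, giving L = 33.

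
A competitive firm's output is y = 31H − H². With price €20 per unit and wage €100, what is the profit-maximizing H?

H* = 13

The marginal product of H is MP_H = 31 − 2H.
A price-taking firm hires until the value of the marginal product equals the wage: P·MP_H = w, so 20·(31 − 2H) = 100.
Then 31 − 2H = 5, giving H = 13.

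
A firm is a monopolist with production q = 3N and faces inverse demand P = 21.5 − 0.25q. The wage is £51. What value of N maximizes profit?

N* = 3

Marginal revenue from the inverse demand is MR = 21.5 − 0.5q.
The marginal product is MP_N = 3.
A monopolist hires until marginal revenue product equals the wage: MR·MP_N = w.
(21.5 − 1.5N)·3 = 51, so N = 3.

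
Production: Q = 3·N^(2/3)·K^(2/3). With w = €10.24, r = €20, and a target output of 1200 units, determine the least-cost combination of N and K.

N* = 125, K* = 64

Cost minimization requires the marginal rate of technical substitution to equal the input-price ratio: MP_N/MP_K = w/r.
Here MP_N/MP_K = (2/3)·(K/N)/(2/3) = (K/N). Setting this equal to 10.24/20 = 0.512 gives K = 0.512N.
Substituting into Q = 1200: 3·N^(2/3)·(0.512N)^(2/3) = 1200.
Solving, N = 125 and K = 64.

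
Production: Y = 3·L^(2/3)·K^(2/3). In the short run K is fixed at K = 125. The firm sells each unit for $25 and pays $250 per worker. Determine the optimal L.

L* = 125

With K = 125, MP_L = (2/3)·3·L^(-1/3)·125^(2/3) = 50·L^(-1/3).
Profit maximization for a price taker requires P·MP_L = w: 25·50·L^(-1/3) = 250.
So L^(-1/3) = 0.2, which gives L = 125.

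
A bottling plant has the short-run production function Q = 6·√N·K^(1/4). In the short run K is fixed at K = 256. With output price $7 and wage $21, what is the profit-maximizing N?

N* = 16

With K = 256, MP_N = (1/2)·6·N^(-1/2)·256^(1/4) = 12·N^(-1/2).
Profit maximization for a price taker requires P·MP_N = w: 7·12·N^(-1/2) = 21.
So N^(-1/2) = 0.25, which gives N = 16.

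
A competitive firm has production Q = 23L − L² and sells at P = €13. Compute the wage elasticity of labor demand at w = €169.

From P·MP_L = w with MP_L = 23 − 2L, labor demand is L(w) = (23 − w/13)/2.
dL/dw = −1/(26) = -1/26.
At w = 169, L = 5, so ε = (dL/dw)·(w/L) = (-1/26)·(169/5) = -1.3.

ε = -1.3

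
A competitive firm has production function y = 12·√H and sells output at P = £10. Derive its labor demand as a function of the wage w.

H(w) = 3600/w²

MP_H = (1/2)·12·H^(-1/2) = 6·H^(-1/2).
Setting P·MP_H = w: 60·H^(-1/2) = w.
Solving for H: H^(-1/2) = w/60, so H = (60/w)^(2).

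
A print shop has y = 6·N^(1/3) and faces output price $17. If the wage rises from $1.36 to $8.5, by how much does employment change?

From P·MP_N = w with MP_N = 2·N^(-2/3), the labor demand is N(w) = (34/w)^(3/2).
At w = 1.36: N = 125. At w = 8.5: N = 8.
ΔN = 8 − 125 = -117.

ΔN = -117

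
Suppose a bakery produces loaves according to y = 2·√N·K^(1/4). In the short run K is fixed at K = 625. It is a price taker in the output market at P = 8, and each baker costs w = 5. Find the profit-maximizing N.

N* = 64

With K = 625, MP_N = (1/2)·2·N^(-1/2)·625^(1/4) = 5·N^(-1/2).
Profit maximization for a price taker requires P·MP_N = w: 8·5·N^(-1/2) = 5.
So N^(-1/2) = 0.125, which gives N = 64.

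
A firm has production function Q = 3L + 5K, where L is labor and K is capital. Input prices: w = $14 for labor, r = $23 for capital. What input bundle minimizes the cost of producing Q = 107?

L* = 0, K* = 21.4

The inputs are perfect substitutes, so the firm uses whichever has the lower cost per unit of output.
Cost per unit of output via L is w/3 = 14/3; via K it is r/5 = 4.6. K is cheaper.
Producing Q = 107 with K alone: L = 0, K = 21.4.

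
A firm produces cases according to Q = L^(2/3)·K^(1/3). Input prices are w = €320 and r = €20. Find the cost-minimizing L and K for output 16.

L* = 8, K* = 64

Cost minimization requires the marginal rate of technical substitution to equal the input-price ratio: MP_L/MP_K = w/r.
Here MP_L/MP_K = (2/3)·(K/L)/(1/3) = 2·(K/L). Setting this equal to 320/20 = 16 gives K = 8L.
Substituting into Q = 16: L^(2/3)·(8L)^(1/3) = 16.
Solving, L = 8 and K = 64.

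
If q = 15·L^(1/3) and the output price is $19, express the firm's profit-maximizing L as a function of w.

L(w) = (95/w)^(3/2)

MP_L = (1/3)·15·L^(-2/3) = 5·L^(-2/3).
Setting P·MP_L = w: 95·L^(-2/3) = w.
Solving for L: L^(-2/3) = w/95, so L = (95/w)^(3/2).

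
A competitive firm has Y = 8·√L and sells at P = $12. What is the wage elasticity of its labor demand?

MP_L = (1/2)·8·L^(-1/2), so P·MP_L = w gives 48·L^(-1/2) = w.
Solving, L(w) = (48/w)^(2). This is a constant-elasticity form: L ∝ w^(−2), so ε = −2.

ε = -2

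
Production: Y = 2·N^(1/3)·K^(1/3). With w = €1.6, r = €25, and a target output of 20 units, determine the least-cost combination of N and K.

Cost minimization requires the marginal rate of technical substitution to equal the input-price ratio: MP_N/MP_K = w/r.
Here MP_N/MP_K = (1/3)·(K/N)/(1/3) = (K/N). Setting this equal to 1.6/25 = 0.064 gives K = 0.064N.
Substituting into Y = 20: 2·N^(1/3)·(0.064N)^(1/3) = 20.
Solving, N = 125 and K = 8.

N* = 125, K* = 8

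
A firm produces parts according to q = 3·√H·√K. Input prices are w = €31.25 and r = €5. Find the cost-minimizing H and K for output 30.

H* = 4, K* = 25

Cost minimization requires the marginal rate of technical substitution to equal the input-price ratio: MP_H/MP_K = w/r.
Here MP_H/MP_K = (1/2)·(K/H)/(1/2) = (K/H). Setting this equal to 31.25/5 = 6.25 gives K = 6.25H.
Substituting into q = 30: 3·H^(1/2)·(6.25H)^(1/2) = 30.
Solving, H = 4 and K = 25.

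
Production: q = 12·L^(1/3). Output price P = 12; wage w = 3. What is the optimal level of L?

L* = 64

MP_L = (1/3)·12·L^(-2/3) = 4·L^(-2/3).
Profit maximization for a price taker requires P·MP_L = w: 12·4·L^(-2/3) = 3.
So L^(-2/3) = 0.0625, which gives L = 64.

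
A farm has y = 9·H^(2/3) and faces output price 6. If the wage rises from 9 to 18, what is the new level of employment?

H* = 8

From P·MP_H = w with MP_H = 6·H^(-1/3), the labor demand is H(w) = (36/w)^(3).
At w = 9: H = 64. At w = 18: H = 8.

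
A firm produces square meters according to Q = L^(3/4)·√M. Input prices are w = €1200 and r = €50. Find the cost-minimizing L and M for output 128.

Cost minimization requires the marginal rate of technical substitution to equal the input-price ratio: MP_L/MP_M = w/r.
Here MP_L/MP_M = (3/4)·(M/L)/(1/2) = 1.5·(M/L). Setting this equal to 1200/50 = 24 gives M = 16L.
Substituting into Q = 128: L^(3/4)·(16L)^(1/2) = 128.
Solving, L = 16 and M = 256.

L* = 16, M* = 256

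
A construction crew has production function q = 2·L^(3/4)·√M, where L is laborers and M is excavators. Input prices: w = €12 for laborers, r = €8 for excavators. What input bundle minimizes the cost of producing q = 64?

Cost minimization requires the marginal rate of technical substitution to equal the input-price ratio: MP_L/MP_M = w/r.
Here MP_L/MP_M = (3/4)·(M/L)/(1/2) = 1.5·(M/L). Setting this equal to 12/8 = 1.5 gives M = L.
Substituting into q = 64: 2·L^(3/4)·(L)^(1/2) = 64.
Solving, L = 16 and M = 16.

L* = 16, M* = 16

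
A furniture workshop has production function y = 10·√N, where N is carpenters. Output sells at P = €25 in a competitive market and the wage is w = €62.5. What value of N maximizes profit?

N* = 4

MP_N = (1/2)·10·N^(-1/2) = 5·N^(-1/2).
Profit maximization for a price taker requires P·MP_N = w: 25·5·N^(-1/2) = 62.5.
So N^(-1/2) = 0.5, which gives N = 4.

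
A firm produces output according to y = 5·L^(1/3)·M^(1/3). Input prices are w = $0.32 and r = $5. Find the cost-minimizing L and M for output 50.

L* = 125, M* = 8

Cost minimization requires the marginal rate of technical substitution to equal the input-price ratio: MP_L/MP_M = w/r.
Here MP_L/MP_M = (1/3)·(M/L)/(1/3) = (M/L). Setting this equal to 0.32/5 = 0.064 gives M = 0.064L.
Substituting into y = 50: 5·L^(1/3)·(0.064L)^(1/3) = 50.
Solving, L = 125 and M = 8.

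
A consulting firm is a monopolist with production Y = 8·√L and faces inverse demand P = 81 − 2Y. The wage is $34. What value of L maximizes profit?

Marginal revenue from the inverse demand is MR = 81 − 4Y.
The marginal product is MP_L = 4·L^(-1/2).
A monopolist hires until marginal revenue product equals the wage: MR·MP_L = w.
At L, Y = 8·√L. Substituting and solving: (81 − 32·√L)·4·L^(-1/2) = 34 gives L = 4.

L* = 4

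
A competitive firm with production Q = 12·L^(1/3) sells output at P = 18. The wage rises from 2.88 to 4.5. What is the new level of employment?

L* = 64

From P·MP_L = w with MP_L = 4·L^(-2/3), the labor demand is L(w) = (72/w)^(3/2).
At w = 2.88: L = 125. At w = 4.5: L = 64.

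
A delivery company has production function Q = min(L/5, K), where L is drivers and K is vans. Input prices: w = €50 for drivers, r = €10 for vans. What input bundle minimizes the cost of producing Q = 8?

With a fixed-proportions technology, the cost-minimizing bundle uses no slack in either input: L/5 = K = Q.
So L = 5·8 = 40 and K = 8.

L* = 40, K* = 8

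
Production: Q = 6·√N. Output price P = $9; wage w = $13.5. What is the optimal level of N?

MP_N = (1/2)·6·N^(-1/2) = 3·N^(-1/2).
Profit maximization for a price taker requires P·MP_N = w: 9·3·N^(-1/2) = 13.5.
So N^(-1/2) = 0.5, which gives N = 4.

N* = 4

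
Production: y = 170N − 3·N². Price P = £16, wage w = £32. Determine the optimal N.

The marginal product of N is MP_N = 170 − 6N.
A price-taking firm hires until the value of the marginal product equals the wage: P·MP_N = w, so 16·(170 − 6N) = 32.
Then 170 − 6N = 2, giving N = 28.

N* = 28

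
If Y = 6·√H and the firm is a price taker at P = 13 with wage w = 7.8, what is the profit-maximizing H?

H* = 25

MP_H = (1/2)·6·H^(-1/2) = 3·H^(-1/2).
Profit maximization for a price taker requires P·MP_H = w: 13·3·H^(-1/2) = 7.8.
So H^(-1/2) = 0.2, which gives H = 25.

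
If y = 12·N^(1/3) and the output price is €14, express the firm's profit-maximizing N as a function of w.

MP_N = (1/3)·12·N^(-2/3) = 4·N^(-2/3).
Setting P·MP_N = w: 56·N^(-2/3) = w.
Solving for N: N^(-2/3) = w/56, so N = (56/w)^(3/2).

N(w) = (56/w)^(3/2)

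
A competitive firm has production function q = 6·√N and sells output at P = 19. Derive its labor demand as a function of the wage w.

N(w) = 3249/w²

MP_N = (1/2)·6·N^(-1/2) = 3·N^(-1/2).
Setting P·MP_N = w: 57·N^(-1/2) = w.
Solving for N: N^(-1/2) = w/57, so N = (57/w)^(2).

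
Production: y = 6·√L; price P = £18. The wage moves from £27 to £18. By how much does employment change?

ΔL = 5

From P·MP_L = w with MP_L = 3·L^(-1/2), the labor demand is L(w) = (54/w)^(2).
At w = 27: L = 4. At w = 18: L = 9.
ΔL = 9 − 4 = 5.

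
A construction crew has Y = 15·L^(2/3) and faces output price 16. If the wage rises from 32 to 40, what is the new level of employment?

From P·MP_L = w with MP_L = 10·L^(-1/3), the labor demand is L(w) = (160/w)^(3).
At w = 32: L = 125. At w = 40: L = 64.

L* = 64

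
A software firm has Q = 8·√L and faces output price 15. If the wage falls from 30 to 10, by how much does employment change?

ΔL = 32

From P·MP_L = w with MP_L = 4·L^(-1/2), the labor demand is L(w) = (60/w)^(2).
At w = 30: L = 4. At w = 10: L = 36.
ΔL = 36 − 4 = 32.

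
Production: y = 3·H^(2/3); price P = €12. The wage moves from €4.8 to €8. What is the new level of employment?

H* = 27

From P·MP_H = w with MP_H = 2·H^(-1/3), the labor demand is H(w) = (24/w)^(3).
At w = 4.8: H = 125. At w = 8: H = 27.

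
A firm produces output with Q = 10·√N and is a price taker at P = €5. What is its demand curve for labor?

N(w) = 625/w²

MP_N = (1/2)·10·N^(-1/2) = 5·N^(-1/2).
Setting P·MP_N = w: 25·N^(-1/2) = w.
Solving for N: N^(-1/2) = w/25, so N = (25/w)^(2).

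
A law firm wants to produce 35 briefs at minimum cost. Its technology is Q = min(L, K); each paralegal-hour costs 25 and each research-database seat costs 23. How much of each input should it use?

With a fixed-proportions technology, the cost-minimizing bundle uses no slack in either input: L = K = Q.
So L = 35 and K = 35.

L* = 35, K* = 35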